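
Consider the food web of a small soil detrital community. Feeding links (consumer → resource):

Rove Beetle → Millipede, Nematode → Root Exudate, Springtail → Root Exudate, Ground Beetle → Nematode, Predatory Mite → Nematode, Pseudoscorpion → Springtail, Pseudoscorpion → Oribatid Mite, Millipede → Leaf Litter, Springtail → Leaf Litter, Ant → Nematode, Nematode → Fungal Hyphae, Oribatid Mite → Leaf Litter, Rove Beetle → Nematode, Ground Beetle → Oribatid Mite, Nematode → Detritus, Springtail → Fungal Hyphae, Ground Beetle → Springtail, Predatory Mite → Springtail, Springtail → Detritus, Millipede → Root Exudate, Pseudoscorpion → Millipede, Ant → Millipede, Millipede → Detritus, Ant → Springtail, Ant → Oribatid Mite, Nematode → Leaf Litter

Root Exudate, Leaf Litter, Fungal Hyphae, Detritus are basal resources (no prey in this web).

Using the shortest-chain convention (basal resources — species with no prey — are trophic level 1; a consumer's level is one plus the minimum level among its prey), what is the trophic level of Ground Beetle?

Root Exudate has no prey (basal) → level 1.
Nematode eats Root Exudate → level 2.
Ground Beetle eats Nematode → level 3.
No prey of Ground Beetle is below level 2, so 3 is the minimum.

Trophic level 3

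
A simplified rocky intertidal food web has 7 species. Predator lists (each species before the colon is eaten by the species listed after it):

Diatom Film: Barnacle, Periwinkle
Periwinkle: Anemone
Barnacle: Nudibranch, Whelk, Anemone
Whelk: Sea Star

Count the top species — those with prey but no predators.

Top species (has prey, but nothing eats it): Nudibranch, Anemone, Sea Star.
Count: 3.

3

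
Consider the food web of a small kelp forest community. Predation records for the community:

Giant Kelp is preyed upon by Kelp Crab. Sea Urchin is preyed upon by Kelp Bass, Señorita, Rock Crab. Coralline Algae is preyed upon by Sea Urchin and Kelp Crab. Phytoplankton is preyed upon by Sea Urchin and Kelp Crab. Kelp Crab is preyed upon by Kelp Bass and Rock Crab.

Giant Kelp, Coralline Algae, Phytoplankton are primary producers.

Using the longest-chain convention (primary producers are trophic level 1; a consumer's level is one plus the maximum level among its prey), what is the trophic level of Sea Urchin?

Coralline Algae is a producer → level 1.
Sea Urchin eats Coralline Algae (level 1); other prey at levels: Phytoplankton 1 → level 2.

Trophic level 2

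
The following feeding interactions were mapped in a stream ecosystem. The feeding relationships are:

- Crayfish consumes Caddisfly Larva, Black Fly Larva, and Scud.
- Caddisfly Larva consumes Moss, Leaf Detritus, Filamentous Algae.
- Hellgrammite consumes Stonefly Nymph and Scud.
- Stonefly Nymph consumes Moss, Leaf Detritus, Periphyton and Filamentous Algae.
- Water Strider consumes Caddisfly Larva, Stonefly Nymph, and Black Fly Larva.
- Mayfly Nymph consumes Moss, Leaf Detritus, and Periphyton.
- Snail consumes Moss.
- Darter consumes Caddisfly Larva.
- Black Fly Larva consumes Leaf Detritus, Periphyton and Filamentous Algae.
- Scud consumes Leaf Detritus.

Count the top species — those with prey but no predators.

Top species (has prey, but nothing eats it): Mayfly Nymph, Snail, Crayfish, Water Strider, Darter, Hellgrammite.
Count: 6.

6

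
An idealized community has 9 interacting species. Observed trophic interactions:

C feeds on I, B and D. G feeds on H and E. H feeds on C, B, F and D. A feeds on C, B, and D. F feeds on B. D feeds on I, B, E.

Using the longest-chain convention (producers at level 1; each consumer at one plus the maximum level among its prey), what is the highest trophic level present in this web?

Producers (level 1): I, B, E.
I → D → C → H → G gives G level 5.
No species has a prey at level 5, so no species reaches level 6.

5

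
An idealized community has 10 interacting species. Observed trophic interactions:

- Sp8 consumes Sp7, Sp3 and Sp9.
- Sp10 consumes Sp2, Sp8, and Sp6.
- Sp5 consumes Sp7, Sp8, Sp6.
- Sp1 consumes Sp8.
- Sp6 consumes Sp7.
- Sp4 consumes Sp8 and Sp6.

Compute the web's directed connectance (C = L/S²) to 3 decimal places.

The web has S = 10 species and L = 13 feeding links.
C = L / S² = 13 / 100 = 0.1300 ≈ 0.130.

C = 0.130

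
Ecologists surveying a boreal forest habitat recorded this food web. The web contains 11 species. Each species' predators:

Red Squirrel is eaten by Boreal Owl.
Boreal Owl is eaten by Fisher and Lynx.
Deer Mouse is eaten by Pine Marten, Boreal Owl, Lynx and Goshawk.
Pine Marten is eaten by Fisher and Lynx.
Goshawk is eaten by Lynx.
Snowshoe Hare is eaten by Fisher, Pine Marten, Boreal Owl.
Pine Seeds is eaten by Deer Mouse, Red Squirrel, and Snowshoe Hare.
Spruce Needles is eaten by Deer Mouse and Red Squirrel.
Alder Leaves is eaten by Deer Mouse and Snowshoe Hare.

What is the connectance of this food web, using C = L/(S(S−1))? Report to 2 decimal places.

The web has S = 11 species and L = 20 feeding links.
C = L / (S(S−1)) = 20 / 110 = 0.1818 ≈ 0.18.

C = 0.18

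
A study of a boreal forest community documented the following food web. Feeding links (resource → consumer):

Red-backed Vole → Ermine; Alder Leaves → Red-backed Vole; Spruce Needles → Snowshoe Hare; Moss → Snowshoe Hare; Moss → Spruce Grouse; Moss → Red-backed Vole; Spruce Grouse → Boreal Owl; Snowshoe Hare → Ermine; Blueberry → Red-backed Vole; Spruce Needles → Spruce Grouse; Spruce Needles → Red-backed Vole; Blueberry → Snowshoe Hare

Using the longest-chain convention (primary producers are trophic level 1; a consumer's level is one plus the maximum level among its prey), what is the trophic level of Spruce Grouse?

Trophic level 2

Spruce Needles is a producer → level 1.
Spruce Grouse eats Spruce Needles (level 1); other prey at levels: Moss 1 → level 2.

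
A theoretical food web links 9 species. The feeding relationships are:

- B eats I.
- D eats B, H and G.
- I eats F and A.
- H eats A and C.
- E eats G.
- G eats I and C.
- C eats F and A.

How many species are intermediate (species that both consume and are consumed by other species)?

5

Intermediate species (has both prey and predators): C, I, H, B, G.
Count: 5.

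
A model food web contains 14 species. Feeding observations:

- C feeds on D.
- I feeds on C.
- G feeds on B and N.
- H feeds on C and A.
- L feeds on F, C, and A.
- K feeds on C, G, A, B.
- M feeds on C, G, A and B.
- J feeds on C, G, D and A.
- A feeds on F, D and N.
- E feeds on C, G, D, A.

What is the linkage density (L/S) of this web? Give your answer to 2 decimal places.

There are L = 28 links among S = 14 species.
L/S = 28/14 = 2.0000 ≈ 2.00.

L/S = 2.00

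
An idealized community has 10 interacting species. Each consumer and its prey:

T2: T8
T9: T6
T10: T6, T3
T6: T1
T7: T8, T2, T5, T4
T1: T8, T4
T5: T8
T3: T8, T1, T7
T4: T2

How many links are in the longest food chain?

One longest chain: T8 → T2 → T4 → T1 → T6 → T9.
It has 6 species and 5 links.

5 links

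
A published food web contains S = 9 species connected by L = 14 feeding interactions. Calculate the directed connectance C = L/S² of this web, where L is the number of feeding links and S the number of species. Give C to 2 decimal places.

The web has S = 9 species and L = 14 feeding links.
C = L / S² = 14 / 81 = 0.1728 ≈ 0.17.

C = 0.17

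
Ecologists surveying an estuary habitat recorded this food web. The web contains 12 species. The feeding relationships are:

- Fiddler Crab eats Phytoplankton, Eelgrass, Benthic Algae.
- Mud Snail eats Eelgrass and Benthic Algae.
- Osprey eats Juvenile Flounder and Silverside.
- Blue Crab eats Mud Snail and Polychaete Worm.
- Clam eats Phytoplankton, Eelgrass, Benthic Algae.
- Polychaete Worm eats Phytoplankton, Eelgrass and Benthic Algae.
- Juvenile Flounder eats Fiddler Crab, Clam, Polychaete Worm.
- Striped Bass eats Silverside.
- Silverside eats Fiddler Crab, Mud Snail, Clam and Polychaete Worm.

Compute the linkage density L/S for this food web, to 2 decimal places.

L/S = 1.92

There are L = 23 links among S = 12 species.
L/S = 23/12 = 1.9167 ≈ 1.92.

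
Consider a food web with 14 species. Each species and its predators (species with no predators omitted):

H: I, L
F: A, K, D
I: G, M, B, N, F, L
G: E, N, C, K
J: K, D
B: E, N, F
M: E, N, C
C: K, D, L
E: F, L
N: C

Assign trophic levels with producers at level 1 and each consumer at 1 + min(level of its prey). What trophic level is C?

Trophic level 4

H is a producer → level 1.
I eats H → level 2.
G eats I → level 3.
C eats G → level 4.
No prey of C is below level 3, so 4 is the minimum.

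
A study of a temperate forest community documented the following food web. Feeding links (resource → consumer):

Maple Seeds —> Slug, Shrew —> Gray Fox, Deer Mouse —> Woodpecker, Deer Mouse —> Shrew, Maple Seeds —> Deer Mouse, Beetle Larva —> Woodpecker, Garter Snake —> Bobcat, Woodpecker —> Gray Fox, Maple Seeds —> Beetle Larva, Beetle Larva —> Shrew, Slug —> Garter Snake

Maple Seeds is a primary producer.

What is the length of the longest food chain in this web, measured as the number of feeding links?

One longest chain: Maple Seeds → Deer Mouse → Woodpecker → Gray Fox.
It has 4 species and 3 links.

3 links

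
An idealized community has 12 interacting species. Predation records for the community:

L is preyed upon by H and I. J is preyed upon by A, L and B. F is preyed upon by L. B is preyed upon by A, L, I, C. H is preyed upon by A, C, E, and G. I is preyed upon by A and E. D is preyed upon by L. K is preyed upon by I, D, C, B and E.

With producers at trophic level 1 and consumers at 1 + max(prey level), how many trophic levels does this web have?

Producers (level 1): F, J, K.
J → B → L → H → G gives G level 5.
No species has a prey at level 5, so no species reaches level 6.

5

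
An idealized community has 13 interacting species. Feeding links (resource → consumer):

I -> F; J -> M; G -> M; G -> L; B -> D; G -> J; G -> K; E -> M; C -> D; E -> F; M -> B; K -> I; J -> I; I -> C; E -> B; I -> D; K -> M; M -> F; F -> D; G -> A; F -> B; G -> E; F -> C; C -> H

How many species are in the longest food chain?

6 species

One longest chain: G → J → I → F → B → D.
It has 6 species and 5 links.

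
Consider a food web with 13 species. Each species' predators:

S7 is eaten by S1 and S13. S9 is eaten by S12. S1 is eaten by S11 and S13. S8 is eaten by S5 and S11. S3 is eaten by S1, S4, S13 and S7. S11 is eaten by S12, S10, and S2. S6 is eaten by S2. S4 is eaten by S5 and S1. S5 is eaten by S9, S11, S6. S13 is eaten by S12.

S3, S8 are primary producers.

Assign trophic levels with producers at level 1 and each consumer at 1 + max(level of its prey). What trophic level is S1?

Trophic level 3

S3 is a producer → level 1.
S4 eats S3 → level 2.
S1 eats S4 (level 2); other prey at levels: S3 1, S7 2 → level 3.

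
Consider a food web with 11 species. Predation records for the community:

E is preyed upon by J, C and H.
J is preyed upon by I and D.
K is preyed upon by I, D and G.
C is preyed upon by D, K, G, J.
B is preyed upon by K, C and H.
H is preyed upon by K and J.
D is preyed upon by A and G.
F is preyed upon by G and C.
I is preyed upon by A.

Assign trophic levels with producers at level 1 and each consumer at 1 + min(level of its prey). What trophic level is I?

Trophic level 3

B is a producer → level 1.
K eats B → level 2.
I eats K → level 3.
No prey of I is below level 2, so 3 is the minimum.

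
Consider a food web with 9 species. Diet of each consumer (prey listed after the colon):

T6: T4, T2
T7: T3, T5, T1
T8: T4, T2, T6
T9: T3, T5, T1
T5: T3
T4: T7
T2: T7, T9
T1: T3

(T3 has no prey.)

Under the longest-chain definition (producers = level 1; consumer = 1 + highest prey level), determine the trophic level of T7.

T3 is a producer → level 1.
T5 eats T3 → level 2.
T7 eats T5 (level 2); other prey at levels: T3 1, T1 2 → level 3.

Trophic level 3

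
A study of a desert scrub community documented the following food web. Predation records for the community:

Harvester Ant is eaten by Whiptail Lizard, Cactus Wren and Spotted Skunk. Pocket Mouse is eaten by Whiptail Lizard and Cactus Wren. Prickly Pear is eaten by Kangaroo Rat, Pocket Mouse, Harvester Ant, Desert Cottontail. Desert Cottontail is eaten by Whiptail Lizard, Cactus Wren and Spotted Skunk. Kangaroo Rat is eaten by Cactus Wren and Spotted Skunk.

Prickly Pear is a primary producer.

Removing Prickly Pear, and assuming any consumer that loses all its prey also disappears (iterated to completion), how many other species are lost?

7

Remove Prickly Pear.
Round 1: Kangaroo Rat (all prey gone), Desert Cottontail (all prey gone), Harvester Ant (all prey gone), Pocket Mouse (all prey gone) → extinct.
Round 2: Cactus Wren (all prey gone), Spotted Skunk (all prey gone), Whiptail Lizard (all prey gone) → extinct.
No further losses. Total secondary extinctions: 7.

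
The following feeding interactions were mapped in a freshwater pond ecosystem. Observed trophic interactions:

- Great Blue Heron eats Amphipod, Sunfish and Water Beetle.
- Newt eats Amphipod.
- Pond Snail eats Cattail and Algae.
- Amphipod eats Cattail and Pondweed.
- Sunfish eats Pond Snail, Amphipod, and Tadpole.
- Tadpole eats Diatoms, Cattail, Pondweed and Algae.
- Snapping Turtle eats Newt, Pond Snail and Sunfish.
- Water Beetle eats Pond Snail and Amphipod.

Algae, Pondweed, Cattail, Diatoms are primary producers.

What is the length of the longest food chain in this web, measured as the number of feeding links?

One longest chain: Pondweed → Amphipod → Sunfish → Great Blue Heron.
It has 4 species and 3 links.

3 links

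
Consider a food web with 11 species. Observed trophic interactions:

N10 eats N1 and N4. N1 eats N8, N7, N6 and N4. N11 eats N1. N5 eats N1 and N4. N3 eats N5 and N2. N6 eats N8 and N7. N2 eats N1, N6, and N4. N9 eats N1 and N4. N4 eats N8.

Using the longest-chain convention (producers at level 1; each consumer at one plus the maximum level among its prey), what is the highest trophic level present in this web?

5

Producers (level 1): N8, N7.
N8 → N6 → N1 → N5 → N3 gives N3 level 5.
No species has a prey at level 5, so no species reaches level 6.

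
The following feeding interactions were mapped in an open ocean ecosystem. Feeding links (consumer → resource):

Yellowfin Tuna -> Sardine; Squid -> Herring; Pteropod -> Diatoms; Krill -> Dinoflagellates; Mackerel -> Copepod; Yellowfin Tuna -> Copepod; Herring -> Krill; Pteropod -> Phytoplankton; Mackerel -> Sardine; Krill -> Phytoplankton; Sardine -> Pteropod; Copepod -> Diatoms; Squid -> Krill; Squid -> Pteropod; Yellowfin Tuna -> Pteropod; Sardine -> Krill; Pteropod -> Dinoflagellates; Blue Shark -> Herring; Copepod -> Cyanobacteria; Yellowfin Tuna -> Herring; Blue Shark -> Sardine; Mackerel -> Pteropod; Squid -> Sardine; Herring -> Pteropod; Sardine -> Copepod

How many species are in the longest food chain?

4 species

One longest chain: Diatoms → Copepod → Sardine → Yellowfin Tuna.
It has 4 species and 3 links.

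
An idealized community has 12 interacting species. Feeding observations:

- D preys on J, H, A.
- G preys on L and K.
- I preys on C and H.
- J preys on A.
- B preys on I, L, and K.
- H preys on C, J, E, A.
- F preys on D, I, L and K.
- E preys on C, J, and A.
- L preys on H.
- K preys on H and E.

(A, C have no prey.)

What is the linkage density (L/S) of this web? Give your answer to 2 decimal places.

There are L = 25 links among S = 12 species.
L/S = 25/12 = 2.0833 ≈ 2.08.

L/S = 2.08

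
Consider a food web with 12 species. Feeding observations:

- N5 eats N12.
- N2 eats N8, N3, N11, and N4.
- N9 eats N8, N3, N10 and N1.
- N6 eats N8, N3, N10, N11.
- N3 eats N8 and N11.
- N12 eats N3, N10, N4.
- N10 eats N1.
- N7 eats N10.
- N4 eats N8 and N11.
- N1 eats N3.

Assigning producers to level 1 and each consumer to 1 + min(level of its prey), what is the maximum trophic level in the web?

Producers (level 1): N8, N11.
Following each consumer down to its lowest-level prey: N8 → N3 → N1 → N10 → N7 (levels 1 through 5).
All prey of N7 (N10 4) are at level 4 or above, so N7 is at level 1 + 4 = 5.
Every consumer has at least one prey at level 4 or below, so none exceeds level 5.

5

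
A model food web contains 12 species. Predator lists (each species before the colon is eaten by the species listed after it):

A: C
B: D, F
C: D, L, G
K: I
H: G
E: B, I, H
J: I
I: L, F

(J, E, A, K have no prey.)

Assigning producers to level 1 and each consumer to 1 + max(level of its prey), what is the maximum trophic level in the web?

Producers (level 1): J, E, A, K.
A → C → G gives G level 3.
No species has a prey at level 3, so no species reaches level 4.

3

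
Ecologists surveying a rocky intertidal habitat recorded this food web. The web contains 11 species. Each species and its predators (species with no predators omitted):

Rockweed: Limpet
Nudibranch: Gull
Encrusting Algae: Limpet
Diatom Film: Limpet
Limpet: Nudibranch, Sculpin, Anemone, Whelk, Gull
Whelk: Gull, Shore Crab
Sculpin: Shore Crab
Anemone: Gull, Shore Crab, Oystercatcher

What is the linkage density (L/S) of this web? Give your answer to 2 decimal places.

L/S = 1.36

There are L = 15 links among S = 11 species.
L/S = 15/11 = 1.3636 ≈ 1.36.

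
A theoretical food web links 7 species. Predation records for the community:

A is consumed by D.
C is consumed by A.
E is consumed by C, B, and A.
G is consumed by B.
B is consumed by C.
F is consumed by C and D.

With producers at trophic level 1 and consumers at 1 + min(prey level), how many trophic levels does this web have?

2

Producers (level 1): E, F, G.
Following each consumer down to its lowest-level prey: F → D (levels 1 through 2).
All prey of D (F 1, A 2) are at level 1 or above, so D is at level 1 + 1 = 2.
Every consumer has at least one prey at level 1 or below, so none exceeds level 2.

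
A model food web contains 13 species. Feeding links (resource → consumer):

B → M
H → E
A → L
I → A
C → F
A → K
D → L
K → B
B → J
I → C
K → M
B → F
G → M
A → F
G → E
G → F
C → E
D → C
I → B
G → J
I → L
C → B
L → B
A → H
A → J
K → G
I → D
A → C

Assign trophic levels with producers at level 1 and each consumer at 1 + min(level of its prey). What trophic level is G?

Trophic level 4

I is a producer → level 1.
A eats I → level 2.
K eats A → level 3.
G eats K → level 4.
No prey of G is below level 3, so 4 is the minimum.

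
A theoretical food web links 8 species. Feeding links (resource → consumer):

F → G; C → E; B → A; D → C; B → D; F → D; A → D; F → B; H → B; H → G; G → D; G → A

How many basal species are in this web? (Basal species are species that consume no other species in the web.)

2

Basal species (no prey listed): H, F.
Count: 2.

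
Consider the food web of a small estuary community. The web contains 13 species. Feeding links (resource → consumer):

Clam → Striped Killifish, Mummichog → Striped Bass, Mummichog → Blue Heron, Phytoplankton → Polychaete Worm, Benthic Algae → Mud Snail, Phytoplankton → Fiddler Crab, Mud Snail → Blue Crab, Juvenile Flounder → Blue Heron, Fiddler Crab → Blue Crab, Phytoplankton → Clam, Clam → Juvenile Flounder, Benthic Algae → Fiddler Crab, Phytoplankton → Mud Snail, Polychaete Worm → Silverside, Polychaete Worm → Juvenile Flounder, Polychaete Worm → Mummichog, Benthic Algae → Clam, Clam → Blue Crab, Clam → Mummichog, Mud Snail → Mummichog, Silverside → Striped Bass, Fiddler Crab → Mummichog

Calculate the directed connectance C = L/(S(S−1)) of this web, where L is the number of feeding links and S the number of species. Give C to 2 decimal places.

The web has S = 13 species and L = 22 feeding links.
C = L / (S(S−1)) = 22 / 156 = 0.1410 ≈ 0.14.

C = 0.14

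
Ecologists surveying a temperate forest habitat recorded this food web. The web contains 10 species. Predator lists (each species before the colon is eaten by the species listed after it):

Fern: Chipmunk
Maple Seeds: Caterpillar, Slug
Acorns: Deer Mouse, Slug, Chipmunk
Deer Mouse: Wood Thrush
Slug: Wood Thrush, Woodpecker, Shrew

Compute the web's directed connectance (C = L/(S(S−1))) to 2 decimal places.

The web has S = 10 species and L = 10 feeding links.
C = L / (S(S−1)) = 10 / 90 = 0.1111 ≈ 0.11.

C = 0.11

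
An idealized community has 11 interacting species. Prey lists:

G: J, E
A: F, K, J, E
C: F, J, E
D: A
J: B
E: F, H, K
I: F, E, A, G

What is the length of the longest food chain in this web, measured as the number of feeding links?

One longest chain: B → J → A → D.
It has 4 species and 3 links.

3 links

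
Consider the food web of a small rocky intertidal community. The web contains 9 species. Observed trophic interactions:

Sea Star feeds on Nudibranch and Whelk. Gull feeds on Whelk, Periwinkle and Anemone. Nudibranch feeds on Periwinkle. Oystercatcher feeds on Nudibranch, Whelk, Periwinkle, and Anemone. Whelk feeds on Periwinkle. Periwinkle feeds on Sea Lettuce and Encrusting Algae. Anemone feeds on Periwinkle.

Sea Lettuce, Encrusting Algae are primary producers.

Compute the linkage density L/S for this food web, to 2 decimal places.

L/S = 1.56

There are L = 14 links among S = 9 species.
L/S = 14/9 = 1.5556 ≈ 1.56.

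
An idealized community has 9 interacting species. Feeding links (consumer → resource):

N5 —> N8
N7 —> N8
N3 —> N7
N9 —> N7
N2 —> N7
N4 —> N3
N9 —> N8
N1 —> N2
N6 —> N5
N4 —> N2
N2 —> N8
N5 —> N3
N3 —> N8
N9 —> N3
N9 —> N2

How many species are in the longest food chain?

5 species

One longest chain: N8 → N7 → N3 → N5 → N6.
It has 5 species and 4 links.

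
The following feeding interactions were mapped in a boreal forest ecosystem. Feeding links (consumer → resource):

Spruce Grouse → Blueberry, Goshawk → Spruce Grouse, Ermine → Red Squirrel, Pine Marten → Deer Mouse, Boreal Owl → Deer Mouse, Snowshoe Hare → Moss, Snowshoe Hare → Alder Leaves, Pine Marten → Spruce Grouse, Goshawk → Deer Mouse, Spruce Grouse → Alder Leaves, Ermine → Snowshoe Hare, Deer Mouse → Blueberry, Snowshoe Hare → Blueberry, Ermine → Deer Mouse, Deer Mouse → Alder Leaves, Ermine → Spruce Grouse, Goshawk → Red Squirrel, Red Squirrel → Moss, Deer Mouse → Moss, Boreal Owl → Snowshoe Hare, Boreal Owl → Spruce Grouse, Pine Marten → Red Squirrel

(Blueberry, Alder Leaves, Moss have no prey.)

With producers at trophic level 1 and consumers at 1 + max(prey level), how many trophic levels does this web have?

Producers (level 1): Blueberry, Alder Leaves, Moss.
Moss → Red Squirrel → Pine Marten gives Pine Marten level 3.
No species has a prey at level 3, so no species reaches level 4.

3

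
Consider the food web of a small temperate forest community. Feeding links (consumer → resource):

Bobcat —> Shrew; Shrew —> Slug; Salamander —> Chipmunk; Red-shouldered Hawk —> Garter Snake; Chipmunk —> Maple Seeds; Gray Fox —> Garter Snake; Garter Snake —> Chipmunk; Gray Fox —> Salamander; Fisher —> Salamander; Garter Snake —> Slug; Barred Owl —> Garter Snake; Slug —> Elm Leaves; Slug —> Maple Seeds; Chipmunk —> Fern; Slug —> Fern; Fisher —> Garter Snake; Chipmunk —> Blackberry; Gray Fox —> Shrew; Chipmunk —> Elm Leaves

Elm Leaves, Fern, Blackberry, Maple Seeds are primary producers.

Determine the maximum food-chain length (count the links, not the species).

3 links

One longest chain: Elm Leaves → Slug → Garter Snake → Barred Owl.
It has 4 species and 3 links.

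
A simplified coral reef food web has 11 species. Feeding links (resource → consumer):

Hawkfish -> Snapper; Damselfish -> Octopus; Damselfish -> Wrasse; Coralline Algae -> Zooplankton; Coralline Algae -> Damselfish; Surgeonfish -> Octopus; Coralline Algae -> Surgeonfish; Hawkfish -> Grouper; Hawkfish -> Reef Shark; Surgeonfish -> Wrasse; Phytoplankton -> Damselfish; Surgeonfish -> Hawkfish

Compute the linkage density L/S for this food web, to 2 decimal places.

L/S = 1.09

There are L = 12 links among S = 11 species.
L/S = 12/11 = 1.0909 ≈ 1.09.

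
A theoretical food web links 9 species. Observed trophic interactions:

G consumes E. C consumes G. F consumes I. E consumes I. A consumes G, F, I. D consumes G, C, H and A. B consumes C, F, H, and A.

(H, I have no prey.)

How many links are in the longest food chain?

One longest chain: I → E → G → A → D.
It has 5 species and 4 links.

4 links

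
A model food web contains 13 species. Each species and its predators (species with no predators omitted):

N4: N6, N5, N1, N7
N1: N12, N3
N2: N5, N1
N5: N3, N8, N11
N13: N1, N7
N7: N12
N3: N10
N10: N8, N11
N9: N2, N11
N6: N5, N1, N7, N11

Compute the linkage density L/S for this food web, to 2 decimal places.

There are L = 23 links among S = 13 species.
L/S = 23/13 = 1.7692 ≈ 1.77.

L/S = 1.77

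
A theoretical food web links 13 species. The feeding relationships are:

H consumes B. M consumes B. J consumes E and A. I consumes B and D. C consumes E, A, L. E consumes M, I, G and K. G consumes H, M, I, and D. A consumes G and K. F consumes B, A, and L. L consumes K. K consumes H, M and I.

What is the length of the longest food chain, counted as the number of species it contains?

One longest chain: B → H → G → E → J.
It has 5 species and 4 links.

5 species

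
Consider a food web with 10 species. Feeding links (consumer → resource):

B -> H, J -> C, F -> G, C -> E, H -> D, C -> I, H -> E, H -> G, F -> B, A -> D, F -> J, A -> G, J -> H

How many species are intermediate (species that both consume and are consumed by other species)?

4

Intermediate species (has both prey and predators): H, C, J, B.
Count: 4.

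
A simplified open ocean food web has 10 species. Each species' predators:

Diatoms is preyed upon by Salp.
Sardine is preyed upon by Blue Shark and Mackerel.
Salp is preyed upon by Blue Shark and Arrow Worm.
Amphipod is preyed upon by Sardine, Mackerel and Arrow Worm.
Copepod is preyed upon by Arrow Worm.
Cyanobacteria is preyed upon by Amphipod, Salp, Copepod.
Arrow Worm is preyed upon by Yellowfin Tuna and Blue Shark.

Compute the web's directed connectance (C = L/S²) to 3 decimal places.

C = 0.140

The web has S = 10 species and L = 14 feeding links.
C = L / S² = 14 / 100 = 0.1400 ≈ 0.140.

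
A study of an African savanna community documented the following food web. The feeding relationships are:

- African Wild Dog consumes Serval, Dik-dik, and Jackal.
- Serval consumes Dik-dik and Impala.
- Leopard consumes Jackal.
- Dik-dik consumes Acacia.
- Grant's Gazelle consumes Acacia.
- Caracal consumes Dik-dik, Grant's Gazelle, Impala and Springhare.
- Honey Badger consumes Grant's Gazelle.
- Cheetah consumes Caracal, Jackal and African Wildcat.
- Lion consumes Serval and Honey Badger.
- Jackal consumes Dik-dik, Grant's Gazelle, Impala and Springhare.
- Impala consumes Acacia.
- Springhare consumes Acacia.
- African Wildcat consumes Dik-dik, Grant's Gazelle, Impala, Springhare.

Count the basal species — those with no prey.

1

Basal species (no prey listed): Acacia.
Count: 1.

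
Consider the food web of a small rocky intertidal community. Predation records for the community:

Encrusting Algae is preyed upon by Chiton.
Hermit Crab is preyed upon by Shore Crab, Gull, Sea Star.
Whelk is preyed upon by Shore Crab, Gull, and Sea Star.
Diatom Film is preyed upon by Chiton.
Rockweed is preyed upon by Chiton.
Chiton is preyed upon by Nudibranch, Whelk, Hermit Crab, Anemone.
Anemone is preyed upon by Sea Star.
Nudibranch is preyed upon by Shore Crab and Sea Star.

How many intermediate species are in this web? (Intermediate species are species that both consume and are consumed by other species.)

5

Intermediate species (has both prey and predators): Chiton, Nudibranch, Hermit Crab, Whelk, Anemone.
Count: 5.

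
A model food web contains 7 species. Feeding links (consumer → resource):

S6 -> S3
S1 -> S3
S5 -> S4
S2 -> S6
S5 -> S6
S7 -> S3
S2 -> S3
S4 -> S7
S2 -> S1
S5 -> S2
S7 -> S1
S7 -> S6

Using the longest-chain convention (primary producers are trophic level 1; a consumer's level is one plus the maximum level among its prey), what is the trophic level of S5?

S3 is a producer → level 1.
S6 eats S3 → level 2.
S7 eats S6 (level 2); other prey at levels: S3 1, S1 2 → level 3.
S4 eats S7 → level 4.
S5 eats S4 (level 4); other prey at levels: S6 2, S2 3 → level 5.

Trophic level 5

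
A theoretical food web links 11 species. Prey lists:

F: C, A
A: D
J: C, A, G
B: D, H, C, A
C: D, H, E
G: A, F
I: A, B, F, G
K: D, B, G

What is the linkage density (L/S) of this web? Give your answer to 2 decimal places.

L/S = 2.00

There are L = 22 links among S = 11 species.
L/S = 22/11 = 2.0000 ≈ 2.00.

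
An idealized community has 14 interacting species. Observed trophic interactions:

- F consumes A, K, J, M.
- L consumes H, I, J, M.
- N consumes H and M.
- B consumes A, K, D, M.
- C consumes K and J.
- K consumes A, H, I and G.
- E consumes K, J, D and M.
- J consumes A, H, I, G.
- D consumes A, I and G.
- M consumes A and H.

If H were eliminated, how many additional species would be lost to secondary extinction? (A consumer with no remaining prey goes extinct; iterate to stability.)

0

Remove H.
Every predator of it retains at least one other prey: K still has A, G, I; J still has A, G, I; M still has A; N still has M; L still has I, J, M.
No consumer loses all prey, so no secondary extinctions occur.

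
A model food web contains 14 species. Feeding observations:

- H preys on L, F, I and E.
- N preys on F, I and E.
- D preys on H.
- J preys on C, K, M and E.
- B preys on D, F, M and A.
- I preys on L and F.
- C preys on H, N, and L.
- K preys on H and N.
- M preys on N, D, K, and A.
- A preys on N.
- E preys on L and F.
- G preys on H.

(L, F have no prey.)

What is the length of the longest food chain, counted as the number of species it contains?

One longest chain: L → E → N → A → M → B.
It has 6 species and 5 links.

6 species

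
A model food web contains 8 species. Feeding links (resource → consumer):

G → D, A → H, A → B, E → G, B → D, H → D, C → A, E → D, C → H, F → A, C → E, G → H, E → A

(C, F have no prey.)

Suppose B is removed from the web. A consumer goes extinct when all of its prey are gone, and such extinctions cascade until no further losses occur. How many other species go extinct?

0

Remove B.
Every predator of it retains at least one other prey: D still has E, G, H.
No consumer loses all prey, so no secondary extinctions occur.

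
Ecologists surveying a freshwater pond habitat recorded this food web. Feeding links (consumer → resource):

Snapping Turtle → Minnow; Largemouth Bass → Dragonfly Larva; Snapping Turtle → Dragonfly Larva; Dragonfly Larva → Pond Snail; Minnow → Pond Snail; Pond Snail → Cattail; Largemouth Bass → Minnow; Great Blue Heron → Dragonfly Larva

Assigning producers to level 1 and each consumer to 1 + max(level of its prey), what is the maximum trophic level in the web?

4

Producers (level 1): Cattail.
Cattail → Pond Snail → Dragonfly Larva → Great Blue Heron gives Great Blue Heron level 4.
No species has a prey at level 4, so no species reaches level 5.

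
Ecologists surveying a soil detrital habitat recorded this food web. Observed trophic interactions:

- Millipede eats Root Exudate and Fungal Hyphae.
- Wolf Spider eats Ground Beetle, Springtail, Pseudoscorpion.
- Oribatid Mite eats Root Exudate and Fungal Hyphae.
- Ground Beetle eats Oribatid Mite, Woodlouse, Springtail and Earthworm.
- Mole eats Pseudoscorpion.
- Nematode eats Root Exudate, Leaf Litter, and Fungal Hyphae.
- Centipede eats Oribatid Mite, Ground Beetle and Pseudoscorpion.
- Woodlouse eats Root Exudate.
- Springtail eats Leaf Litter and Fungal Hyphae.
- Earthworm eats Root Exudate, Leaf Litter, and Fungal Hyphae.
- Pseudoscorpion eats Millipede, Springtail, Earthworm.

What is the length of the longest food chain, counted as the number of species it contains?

4 species

One longest chain: Fungal Hyphae → Earthworm → Ground Beetle → Wolf Spider.
It has 4 species and 3 links.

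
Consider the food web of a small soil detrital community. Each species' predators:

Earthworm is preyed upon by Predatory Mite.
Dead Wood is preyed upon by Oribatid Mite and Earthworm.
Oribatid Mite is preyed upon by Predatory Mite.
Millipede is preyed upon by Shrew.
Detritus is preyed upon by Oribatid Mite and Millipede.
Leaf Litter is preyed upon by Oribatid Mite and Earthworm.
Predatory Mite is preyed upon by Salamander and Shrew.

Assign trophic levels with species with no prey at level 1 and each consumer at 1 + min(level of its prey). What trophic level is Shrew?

Trophic level 3

Detritus has no prey (basal) → level 1.
Millipede eats Detritus → level 2.
Shrew eats Millipede → level 3.
No prey of Shrew is below level 2, so 3 is the minimum.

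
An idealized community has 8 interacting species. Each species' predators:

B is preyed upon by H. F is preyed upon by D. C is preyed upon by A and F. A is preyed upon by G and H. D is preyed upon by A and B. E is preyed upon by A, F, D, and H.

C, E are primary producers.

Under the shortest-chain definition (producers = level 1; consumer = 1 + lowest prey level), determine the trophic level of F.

C is a producer → level 1.
F eats C → level 2.

Trophic level 2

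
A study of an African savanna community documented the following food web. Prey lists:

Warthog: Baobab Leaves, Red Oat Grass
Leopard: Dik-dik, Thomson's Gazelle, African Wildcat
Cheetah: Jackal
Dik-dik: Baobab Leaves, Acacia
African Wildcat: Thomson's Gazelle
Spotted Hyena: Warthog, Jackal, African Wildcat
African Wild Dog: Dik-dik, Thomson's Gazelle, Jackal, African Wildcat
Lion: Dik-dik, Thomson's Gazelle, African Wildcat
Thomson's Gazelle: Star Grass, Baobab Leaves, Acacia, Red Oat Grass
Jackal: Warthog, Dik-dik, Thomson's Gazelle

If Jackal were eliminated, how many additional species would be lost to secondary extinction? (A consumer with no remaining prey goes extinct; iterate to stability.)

1

Remove Jackal.
Round 1: Cheetah (all prey gone) → extinct.
No further losses. Total secondary extinctions: 1.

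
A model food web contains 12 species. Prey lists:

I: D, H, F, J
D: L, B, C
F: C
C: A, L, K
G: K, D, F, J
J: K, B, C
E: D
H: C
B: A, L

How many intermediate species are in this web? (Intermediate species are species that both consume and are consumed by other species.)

6

Intermediate species (has both prey and predators): B, C, D, H, F, J.
Count: 6.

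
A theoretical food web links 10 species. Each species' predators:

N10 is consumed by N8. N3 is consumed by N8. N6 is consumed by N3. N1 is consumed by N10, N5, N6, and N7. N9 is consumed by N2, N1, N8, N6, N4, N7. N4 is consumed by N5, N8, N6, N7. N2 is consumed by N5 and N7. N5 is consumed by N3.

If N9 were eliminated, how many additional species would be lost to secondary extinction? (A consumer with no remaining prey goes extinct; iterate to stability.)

Remove N9.
Round 1: N1 (all prey gone), N4 (all prey gone), N2 (all prey gone) → extinct.
Round 2: N10 (all prey gone), N7 (all prey gone), N6 (all prey gone), N5 (all prey gone) → extinct.
Round 3: N3 (all prey gone) → extinct.
Round 4: N8 (all prey gone) → extinct.
No further losses. Total secondary extinctions: 9.

9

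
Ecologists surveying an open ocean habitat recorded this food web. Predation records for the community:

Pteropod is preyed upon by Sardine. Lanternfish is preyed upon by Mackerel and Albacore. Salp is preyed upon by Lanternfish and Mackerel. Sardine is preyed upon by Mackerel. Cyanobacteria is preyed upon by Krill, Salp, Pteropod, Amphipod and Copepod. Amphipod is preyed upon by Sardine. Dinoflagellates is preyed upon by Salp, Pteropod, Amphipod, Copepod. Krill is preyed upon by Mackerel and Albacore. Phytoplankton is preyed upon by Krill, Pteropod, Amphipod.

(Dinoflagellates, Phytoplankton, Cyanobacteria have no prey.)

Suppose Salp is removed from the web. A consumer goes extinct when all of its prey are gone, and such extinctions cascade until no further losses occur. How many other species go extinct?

Remove Salp.
Round 1: Lanternfish (all prey gone) → extinct.
No further losses. Total secondary extinctions: 1.

1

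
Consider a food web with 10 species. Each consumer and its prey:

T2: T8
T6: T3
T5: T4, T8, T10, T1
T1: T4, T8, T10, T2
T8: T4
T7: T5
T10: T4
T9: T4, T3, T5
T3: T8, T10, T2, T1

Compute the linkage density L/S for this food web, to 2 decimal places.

There are L = 20 links among S = 10 species.
L/S = 20/10 = 2.0000 ≈ 2.00.

L/S = 2.00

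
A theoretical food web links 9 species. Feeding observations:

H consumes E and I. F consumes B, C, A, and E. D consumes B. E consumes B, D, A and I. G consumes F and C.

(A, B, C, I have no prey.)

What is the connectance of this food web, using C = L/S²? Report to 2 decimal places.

C = 0.16

The web has S = 9 species and L = 13 feeding links.
C = L / S² = 13 / 81 = 0.1605 ≈ 0.16.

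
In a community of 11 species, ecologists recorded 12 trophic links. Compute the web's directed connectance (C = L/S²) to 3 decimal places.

C = 0.099

The web has S = 11 species and L = 12 feeding links.
C = L / S² = 12 / 121 = 0.0992 ≈ 0.099.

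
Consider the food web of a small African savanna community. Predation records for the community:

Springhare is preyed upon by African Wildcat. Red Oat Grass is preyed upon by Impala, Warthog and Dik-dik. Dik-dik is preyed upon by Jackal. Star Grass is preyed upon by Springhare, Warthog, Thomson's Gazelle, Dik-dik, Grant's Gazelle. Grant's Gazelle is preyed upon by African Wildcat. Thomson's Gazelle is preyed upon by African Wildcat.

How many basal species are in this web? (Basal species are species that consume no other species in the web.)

2

Basal species (no prey listed): Red Oat Grass, Star Grass.
Count: 2.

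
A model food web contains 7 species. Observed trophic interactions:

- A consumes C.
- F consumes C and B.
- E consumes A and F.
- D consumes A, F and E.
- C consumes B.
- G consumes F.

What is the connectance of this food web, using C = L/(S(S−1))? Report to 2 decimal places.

C = 0.24

The web has S = 7 species and L = 10 feeding links.
C = L / (S(S−1)) = 10 / 42 = 0.2381 ≈ 0.24.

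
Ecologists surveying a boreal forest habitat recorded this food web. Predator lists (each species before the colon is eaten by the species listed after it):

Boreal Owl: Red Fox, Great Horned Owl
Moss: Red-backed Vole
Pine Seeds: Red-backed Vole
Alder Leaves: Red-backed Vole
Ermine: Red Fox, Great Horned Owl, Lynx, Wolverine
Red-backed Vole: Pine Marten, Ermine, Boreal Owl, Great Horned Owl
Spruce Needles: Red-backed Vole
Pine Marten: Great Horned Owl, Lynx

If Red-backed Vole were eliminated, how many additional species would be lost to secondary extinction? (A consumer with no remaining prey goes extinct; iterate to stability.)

7

Remove Red-backed Vole.
Round 1: Pine Marten (all prey gone), Ermine (all prey gone), Boreal Owl (all prey gone) → extinct.
Round 2: Red Fox (all prey gone), Great Horned Owl (all prey gone), Lynx (all prey gone), Wolverine (all prey gone) → extinct.
No further losses. Total secondary extinctions: 7.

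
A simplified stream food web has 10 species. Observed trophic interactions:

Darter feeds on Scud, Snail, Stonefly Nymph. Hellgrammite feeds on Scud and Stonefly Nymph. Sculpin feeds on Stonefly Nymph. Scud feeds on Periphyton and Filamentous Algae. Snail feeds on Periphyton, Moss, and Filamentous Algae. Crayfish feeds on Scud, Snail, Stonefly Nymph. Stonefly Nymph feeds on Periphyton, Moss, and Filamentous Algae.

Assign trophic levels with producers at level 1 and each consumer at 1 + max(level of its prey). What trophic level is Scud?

Trophic level 2

Periphyton is a producer → level 1.
Scud eats Periphyton (level 1); other prey at levels: Filamentous Algae 1 → level 2.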